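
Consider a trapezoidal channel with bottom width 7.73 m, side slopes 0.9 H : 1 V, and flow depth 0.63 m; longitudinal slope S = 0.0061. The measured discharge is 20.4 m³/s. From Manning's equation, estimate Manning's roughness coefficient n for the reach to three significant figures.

0.0135

A = (b + z·y)·y = (7.73 + 0.9×0.63)×0.63 = 5.227 m²
P = b + 2y√(1+z²) = 7.73 + 2×0.63×√(1+0.9²) = 9.425 m
R = A/P = 5.227/9.425 = 0.5546 m
n = (1/Q)·A·R^(2/3)·S^(1/2) = (1/20.4) × 5.227 × 0.6750 × 0.07810 = 0.01351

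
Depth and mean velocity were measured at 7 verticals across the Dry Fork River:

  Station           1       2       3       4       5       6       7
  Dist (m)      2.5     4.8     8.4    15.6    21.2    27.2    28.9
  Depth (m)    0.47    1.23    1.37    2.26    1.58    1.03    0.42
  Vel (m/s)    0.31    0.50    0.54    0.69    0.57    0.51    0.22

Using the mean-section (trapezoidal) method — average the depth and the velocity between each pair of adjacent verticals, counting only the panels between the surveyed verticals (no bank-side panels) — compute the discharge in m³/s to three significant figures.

Panel 1-2: Δb = 2.3 m, d̄ = (0.47+1.23)/2 = 0.85, v̄ = (0.31+0.50)/2 = 0.405 → q = 2.3×0.85×0.405 = 0.7918 m³/s
Panel 2-3: Δb = 3.6 m, d̄ = (1.23+1.37)/2 = 1.3, v̄ = (0.50+0.54)/2 = 0.52 → q = 3.6×1.3×0.52 = 2.434 m³/s
Panel 3-4: Δb = 7.2 m, d̄ = (1.37+2.26)/2 = 1.815, v̄ = (0.54+0.69)/2 = 0.615 → q = 7.2×1.815×0.615 = 8.037 m³/s
Panel 4-5: Δb = 5.6 m, d̄ = (2.26+1.58)/2 = 1.92, v̄ = (0.69+0.57)/2 = 0.63 → q = 5.6×1.92×0.63 = 6.774 m³/s
Panel 5-6: Δb = 6 m, d̄ = (1.58+1.03)/2 = 1.305, v̄ = (0.57+0.51)/2 = 0.54 → q = 6×1.305×0.54 = 4.228 m³/s
Panel 6-7: Δb = 1.7 m, d̄ = (1.03+0.42)/2 = 0.725, v̄ = (0.51+0.22)/2 = 0.365 → q = 1.7×0.725×0.365 = 0.4499 m³/s
Q = Σ q = 22.71 m³/s

22.7 m³/s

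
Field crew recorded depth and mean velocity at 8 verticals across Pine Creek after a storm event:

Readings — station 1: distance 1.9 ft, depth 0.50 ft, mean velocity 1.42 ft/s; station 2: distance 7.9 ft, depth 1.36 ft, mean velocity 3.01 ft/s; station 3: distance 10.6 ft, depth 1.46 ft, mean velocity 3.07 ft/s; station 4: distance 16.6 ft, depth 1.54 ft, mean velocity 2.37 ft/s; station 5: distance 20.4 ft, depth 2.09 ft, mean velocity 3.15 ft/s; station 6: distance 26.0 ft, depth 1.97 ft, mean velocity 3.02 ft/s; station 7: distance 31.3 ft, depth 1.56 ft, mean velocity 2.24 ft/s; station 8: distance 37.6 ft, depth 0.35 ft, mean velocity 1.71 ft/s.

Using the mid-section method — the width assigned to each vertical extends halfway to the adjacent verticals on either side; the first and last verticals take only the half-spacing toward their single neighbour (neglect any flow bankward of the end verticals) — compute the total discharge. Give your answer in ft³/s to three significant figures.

143 ft³/s

w_1 = (7.9 − 1.9)/2 = 3 ft; q_1 = 1.42 × 0.50 × 3 = 2.130 ft³/s
w_2 = (10.6 − 1.9)/2 = 4.35 ft; q_2 = 3.01 × 1.36 × 4.35 = 17.81 ft³/s
w_3 = (16.6 − 7.9)/2 = 4.35 ft; q_3 = 3.07 × 1.46 × 4.35 = 19.50 ft³/s
w_4 = (20.4 − 10.6)/2 = 4.9 ft; q_4 = 2.37 × 1.54 × 4.9 = 17.88 ft³/s
w_5 = (26.0 − 16.6)/2 = 4.7 ft; q_5 = 3.15 × 2.09 × 4.7 = 30.94 ft³/s
w_6 = (31.3 − 20.4)/2 = 5.45 ft; q_6 = 3.02 × 1.97 × 5.45 = 32.42 ft³/s
w_7 = (37.6 − 26.0)/2 = 5.8 ft; q_7 = 2.24 × 1.56 × 5.8 = 20.27 ft³/s
w_8 = (37.6 − 31.3)/2 = 3.15 ft; q_8 = 1.71 × 0.35 × 3.15 = 1.885 ft³/s
Q = Σ qᵢ = 142.8 ft³/s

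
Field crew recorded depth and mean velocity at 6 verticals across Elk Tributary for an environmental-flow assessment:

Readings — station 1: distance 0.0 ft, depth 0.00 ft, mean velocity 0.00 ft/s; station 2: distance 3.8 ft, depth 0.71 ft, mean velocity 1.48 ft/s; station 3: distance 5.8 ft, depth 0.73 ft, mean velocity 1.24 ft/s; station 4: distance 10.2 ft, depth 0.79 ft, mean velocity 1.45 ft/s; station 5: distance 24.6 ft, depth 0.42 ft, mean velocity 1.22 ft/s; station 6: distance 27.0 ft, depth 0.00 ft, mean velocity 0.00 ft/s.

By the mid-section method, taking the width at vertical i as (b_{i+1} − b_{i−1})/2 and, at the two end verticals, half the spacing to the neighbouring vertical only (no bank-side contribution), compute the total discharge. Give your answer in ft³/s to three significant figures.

21.0 ft³/s

w_2 = (5.8 − 0.0)/2 = 2.9 ft; q_2 = 1.48 × 0.71 × 2.9 = 3.047 ft³/s
w_3 = (10.2 − 3.8)/2 = 3.2 ft; q_3 = 1.24 × 0.73 × 3.2 = 2.897 ft³/s
w_4 = (24.6 − 5.8)/2 = 9.4 ft; q_4 = 1.45 × 0.79 × 9.4 = 10.77 ft³/s
w_5 = (27.0 − 10.2)/2 = 8.4 ft; q_5 = 1.22 × 0.42 × 8.4 = 4.304 ft³/s
Stations 1, 6 contribute zero (depth or velocity is 0).
Q = Σ qᵢ = 21.02 ft³/s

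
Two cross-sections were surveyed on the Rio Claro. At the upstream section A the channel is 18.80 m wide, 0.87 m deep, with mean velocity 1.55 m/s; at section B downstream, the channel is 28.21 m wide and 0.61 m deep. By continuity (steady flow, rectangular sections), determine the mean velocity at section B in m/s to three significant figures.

1.47 m/s

Q = A₁V₁ = (18.80×0.87) × 1.55 = 25.35 m³/s
A₂ = 28.21 × 0.61 = 17.21 m²
V₂ = Q/A₂ = 25.35/17.21 = 1.473 m/s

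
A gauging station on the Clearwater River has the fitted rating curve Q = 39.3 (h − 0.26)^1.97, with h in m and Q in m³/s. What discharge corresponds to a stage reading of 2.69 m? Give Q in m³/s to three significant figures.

226 m³/s

Q = 39.3 × (2.69 − 0.26)^1.97 = 39.3 × 2.43^1.97 = 226.0 m³/s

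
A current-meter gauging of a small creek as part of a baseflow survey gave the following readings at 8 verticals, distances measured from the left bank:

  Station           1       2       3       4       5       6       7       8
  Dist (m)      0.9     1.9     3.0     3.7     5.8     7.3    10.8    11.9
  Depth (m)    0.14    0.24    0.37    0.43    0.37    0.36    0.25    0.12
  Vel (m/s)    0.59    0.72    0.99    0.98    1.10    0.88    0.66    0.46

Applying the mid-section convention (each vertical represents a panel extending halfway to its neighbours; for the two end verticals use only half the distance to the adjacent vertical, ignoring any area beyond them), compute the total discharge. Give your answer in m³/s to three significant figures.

3.08 m³/s

w_1 = (1.9 − 0.9)/2 = 0.5 m; q_1 = 0.59 × 0.14 × 0.5 = 0.04130 m³/s
w_2 = (3.0 − 0.9)/2 = 1.05 m; q_2 = 0.72 × 0.24 × 1.05 = 0.1814 m³/s
w_3 = (3.7 − 1.9)/2 = 0.9 m; q_3 = 0.99 × 0.37 × 0.9 = 0.3297 m³/s
w_4 = (5.8 − 3.0)/2 = 1.4 m; q_4 = 0.98 × 0.43 × 1.4 = 0.5900 m³/s
w_5 = (7.3 − 3.7)/2 = 1.8 m; q_5 = 1.10 × 0.37 × 1.8 = 0.7326 m³/s
w_6 = (10.8 − 5.8)/2 = 2.5 m; q_6 = 0.88 × 0.36 × 2.5 = 0.7920 m³/s
w_7 = (11.9 − 7.3)/2 = 2.3 m; q_7 = 0.66 × 0.25 × 2.3 = 0.3795 m³/s
w_8 = (11.9 − 10.8)/2 = 0.55 m; q_8 = 0.46 × 0.12 × 0.55 = 0.03036 m³/s
Q = Σ qᵢ = 3.077 m³/s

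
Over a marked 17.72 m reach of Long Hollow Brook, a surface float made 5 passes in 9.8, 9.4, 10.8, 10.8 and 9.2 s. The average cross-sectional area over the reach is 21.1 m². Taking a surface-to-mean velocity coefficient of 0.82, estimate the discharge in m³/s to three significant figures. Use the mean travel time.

30.7 m³/s

t̄ = (9.8 + 9.4 + 10.8 + 10.8 + 9.2) / 5 = 10 s
v_surface = L / t̄ = 17.72 / 10 = 1.772 m/s
v_mean = 0.82 × 1.772 = 1.453 m/s
Q = A × v_mean = 21.1 × 1.453 = 30.66 m³/s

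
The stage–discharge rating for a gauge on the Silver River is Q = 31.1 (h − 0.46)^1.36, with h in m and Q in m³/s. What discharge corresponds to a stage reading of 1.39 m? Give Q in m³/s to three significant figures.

Q = 31.1 × (1.39 − 0.46)^1.36 = 31.1 × 0.93^1.36 = 28.18 m³/s

28.2 m³/s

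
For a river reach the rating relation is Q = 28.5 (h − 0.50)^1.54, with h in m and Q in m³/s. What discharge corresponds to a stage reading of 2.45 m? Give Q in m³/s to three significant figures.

Q = 28.5 × (2.45 − 0.50)^1.54 = 28.5 × 1.95^1.54 = 79.71 m³/s

79.7 m³/s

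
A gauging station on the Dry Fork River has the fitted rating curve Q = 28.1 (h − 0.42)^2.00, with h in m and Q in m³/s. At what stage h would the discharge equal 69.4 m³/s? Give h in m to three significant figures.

1.99 m

h − h₀ = (Q/C)^(1/b) = (69.4/28.1)^(1/2.00) = 1.572 m
h = 0.42 + 1.572 = 1.992 m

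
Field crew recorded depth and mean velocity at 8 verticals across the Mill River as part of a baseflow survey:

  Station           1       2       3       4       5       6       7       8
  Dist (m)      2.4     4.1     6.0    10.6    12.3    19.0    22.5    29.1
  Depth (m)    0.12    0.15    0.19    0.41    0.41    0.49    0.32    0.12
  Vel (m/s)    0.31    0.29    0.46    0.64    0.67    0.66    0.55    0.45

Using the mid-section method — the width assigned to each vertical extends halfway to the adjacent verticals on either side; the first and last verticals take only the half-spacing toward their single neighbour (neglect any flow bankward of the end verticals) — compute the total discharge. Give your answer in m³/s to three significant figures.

5.09 m³/s

w_1 = (4.1 − 2.4)/2 = 0.85 m; q_1 = 0.31 × 0.12 × 0.85 = 0.03162 m³/s
w_2 = (6.0 − 2.4)/2 = 1.8 m; q_2 = 0.29 × 0.15 × 1.8 = 0.07830 m³/s
w_3 = (10.6 − 4.1)/2 = 3.25 m; q_3 = 0.46 × 0.19 × 3.25 = 0.2841 m³/s
w_4 = (12.3 − 6.0)/2 = 3.15 m; q_4 = 0.64 × 0.41 × 3.15 = 0.8266 m³/s
w_5 = (19.0 − 10.6)/2 = 4.2 m; q_5 = 0.67 × 0.41 × 4.2 = 1.154 m³/s
w_6 = (22.5 − 12.3)/2 = 5.1 m; q_6 = 0.66 × 0.49 × 5.1 = 1.649 m³/s
w_7 = (29.1 − 19.0)/2 = 5.05 m; q_7 = 0.55 × 0.32 × 5.05 = 0.8888 m³/s
w_8 = (29.1 − 22.5)/2 = 3.3 m; q_8 = 0.45 × 0.12 × 3.3 = 0.1782 m³/s
Q = Σ qᵢ = 5.091 m³/s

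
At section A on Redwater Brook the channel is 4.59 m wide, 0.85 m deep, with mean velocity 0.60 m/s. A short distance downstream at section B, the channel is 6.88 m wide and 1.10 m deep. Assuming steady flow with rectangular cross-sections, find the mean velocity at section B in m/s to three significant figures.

Q = A₁V₁ = (4.59×0.85) × 0.60 = 2.341 m³/s
A₂ = 6.88 × 1.10 = 7.568 m²
V₂ = Q/A₂ = 2.341/7.568 = 0.3093 m/s

0.309 m/s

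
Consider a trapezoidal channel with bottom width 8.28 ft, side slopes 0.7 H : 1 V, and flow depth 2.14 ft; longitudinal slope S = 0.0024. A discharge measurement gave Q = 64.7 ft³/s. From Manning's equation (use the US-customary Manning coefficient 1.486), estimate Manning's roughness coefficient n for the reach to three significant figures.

A = (b + z·y)·y = (8.28 + 0.7×2.14)×2.14 = 20.92 ft²
P = b + 2y√(1+z²) = 8.28 + 2×2.14×√(1+0.7²) = 13.50 ft
R = A/P = 20.92/13.50 = 1.549 ft
n = (1.486/Q)·A·R^(2/3)·S^(1/2) = (1.486/64.7) × 20.92 × 1.339 × 0.04899 = 0.03153

0.0315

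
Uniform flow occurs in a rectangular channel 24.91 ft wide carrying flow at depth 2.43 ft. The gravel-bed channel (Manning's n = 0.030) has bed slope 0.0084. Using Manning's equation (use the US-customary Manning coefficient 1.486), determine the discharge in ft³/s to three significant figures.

A = b·y = 24.91 × 2.43 = 60.53 ft²
P = b + 2y = 24.91 + 2×2.43 = 29.77 ft
R = A/P = 60.53/29.77 = 2.033 ft
Q = (1.486/n)·A·R^(2/3)·S^(1/2) = (1.486/0.030) × 60.53 × 2.033^(2/3) × 0.0084^(1/2) = 441.0 ft³/s

441 ft³/s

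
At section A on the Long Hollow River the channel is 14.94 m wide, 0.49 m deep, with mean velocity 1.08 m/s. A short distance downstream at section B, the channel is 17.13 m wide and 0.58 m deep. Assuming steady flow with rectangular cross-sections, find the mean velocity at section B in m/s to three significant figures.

Q = A₁V₁ = (14.94×0.49) × 1.08 = 7.906 m³/s
A₂ = 17.13 × 0.58 = 9.935 m²
V₂ = Q/A₂ = 7.906/9.935 = 0.7958 m/s

0.796 m/s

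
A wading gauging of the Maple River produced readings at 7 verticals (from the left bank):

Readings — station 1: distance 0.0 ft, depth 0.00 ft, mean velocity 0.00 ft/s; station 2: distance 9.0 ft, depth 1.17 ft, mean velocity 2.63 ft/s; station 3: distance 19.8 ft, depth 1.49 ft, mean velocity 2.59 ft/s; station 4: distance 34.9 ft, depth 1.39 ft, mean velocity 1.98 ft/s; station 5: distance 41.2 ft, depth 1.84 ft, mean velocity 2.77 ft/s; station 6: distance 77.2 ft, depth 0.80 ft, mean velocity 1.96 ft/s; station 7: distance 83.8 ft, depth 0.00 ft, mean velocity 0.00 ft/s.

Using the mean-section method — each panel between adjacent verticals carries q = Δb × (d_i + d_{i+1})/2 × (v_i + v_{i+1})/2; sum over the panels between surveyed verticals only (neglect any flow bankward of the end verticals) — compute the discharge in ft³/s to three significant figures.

Panel 1-2: Δb = 9 ft, d̄ = (0.00+1.17)/2 = 0.585, v̄ = (0.00+2.63)/2 = 1.315 → q = 9×0.585×1.315 = 6.923 ft³/s
Panel 2-3: Δb = 10.8 ft, d̄ = (1.17+1.49)/2 = 1.33, v̄ = (2.63+2.59)/2 = 2.61 → q = 10.8×1.33×2.61 = 37.49 ft³/s
Panel 3-4: Δb = 15.1 ft, d̄ = (1.49+1.39)/2 = 1.44, v̄ = (2.59+1.98)/2 = 2.285 → q = 15.1×1.44×2.285 = 49.69 ft³/s
Panel 4-5: Δb = 6.3 ft, d̄ = (1.39+1.84)/2 = 1.615, v̄ = (1.98+2.77)/2 = 2.375 → q = 6.3×1.615×2.375 = 24.16 ft³/s
Panel 5-6: Δb = 36 ft, d̄ = (1.84+0.80)/2 = 1.32, v̄ = (2.77+1.96)/2 = 2.365 → q = 36×1.32×2.365 = 112.4 ft³/s
Panel 6-7: Δb = 6.6 ft, d̄ = (0.80+0.00)/2 = 0.4, v̄ = (1.96+0.00)/2 = 0.98 → q = 6.6×0.4×0.98 = 2.587 ft³/s
Q = Σ q = 233.2 ft³/s

233 ft³/s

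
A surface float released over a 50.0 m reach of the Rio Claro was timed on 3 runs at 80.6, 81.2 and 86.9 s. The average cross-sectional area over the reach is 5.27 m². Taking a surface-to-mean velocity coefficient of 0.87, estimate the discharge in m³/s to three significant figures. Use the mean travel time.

2.77 m³/s

t̄ = (80.6 + 81.2 + 86.9) / 3 = 82.9 s
v_surface = L / t̄ = 50.0 / 82.9 = 0.6031 m/s
v_mean = 0.87 × 0.6031 = 0.5247 m/s
Q = A × v_mean = 5.27 × 0.5247 = 2.765 m³/s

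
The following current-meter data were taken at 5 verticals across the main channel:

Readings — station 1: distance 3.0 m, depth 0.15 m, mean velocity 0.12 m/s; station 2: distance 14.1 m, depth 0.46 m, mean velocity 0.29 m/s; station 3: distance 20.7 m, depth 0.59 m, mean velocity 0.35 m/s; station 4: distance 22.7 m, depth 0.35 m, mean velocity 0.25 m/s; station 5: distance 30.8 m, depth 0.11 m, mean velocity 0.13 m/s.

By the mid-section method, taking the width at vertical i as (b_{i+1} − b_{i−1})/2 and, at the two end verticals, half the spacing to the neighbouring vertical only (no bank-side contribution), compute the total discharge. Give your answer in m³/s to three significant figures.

2.67 m³/s

w_1 = (14.1 − 3.0)/2 = 5.55 m; q_1 = 0.12 × 0.15 × 5.55 = 0.09990 m³/s
w_2 = (20.7 − 3.0)/2 = 8.85 m; q_2 = 0.29 × 0.46 × 8.85 = 1.181 m³/s
w_3 = (22.7 − 14.1)/2 = 4.3 m; q_3 = 0.35 × 0.59 × 4.3 = 0.8880 m³/s
w_4 = (30.8 − 20.7)/2 = 5.05 m; q_4 = 0.25 × 0.35 × 5.05 = 0.4419 m³/s
w_5 = (30.8 − 22.7)/2 = 4.05 m; q_5 = 0.13 × 0.11 × 4.05 = 0.05792 m³/s
Q = Σ qᵢ = 2.668 m³/s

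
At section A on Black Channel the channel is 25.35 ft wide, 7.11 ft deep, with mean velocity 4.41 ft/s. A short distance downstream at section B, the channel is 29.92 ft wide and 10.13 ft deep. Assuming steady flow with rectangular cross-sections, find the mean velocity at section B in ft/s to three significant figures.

2.62 ft/s

Q = A₁V₁ = (25.35×7.11) × 4.41 = 794.9 ft³/s
A₂ = 29.92 × 10.13 = 303.1 ft²
V₂ = Q/A₂ = 794.9/303.1 = 2.622 ft/s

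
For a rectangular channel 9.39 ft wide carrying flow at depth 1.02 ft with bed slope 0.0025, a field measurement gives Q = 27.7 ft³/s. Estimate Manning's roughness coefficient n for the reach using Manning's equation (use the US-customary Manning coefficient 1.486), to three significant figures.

A = b·y = 9.39 × 1.02 = 9.578 ft²
P = b + 2y = 9.39 + 2×1.02 = 11.43 ft
R = A/P = 9.578/11.43 = 0.8380 ft
n = (1.486/Q)·A·R^(2/3)·S^(1/2) = (1.486/27.7) × 9.578 × 0.8888 × 0.05000 = 0.02283

0.0228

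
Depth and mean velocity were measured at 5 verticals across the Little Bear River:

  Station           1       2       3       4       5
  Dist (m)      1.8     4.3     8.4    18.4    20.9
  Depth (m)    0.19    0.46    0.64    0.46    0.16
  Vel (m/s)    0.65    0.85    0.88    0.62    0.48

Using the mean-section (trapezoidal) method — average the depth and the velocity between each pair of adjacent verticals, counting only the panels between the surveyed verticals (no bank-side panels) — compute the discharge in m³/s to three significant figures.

Panel 1-2: Δb = 2.5 m, d̄ = (0.19+0.46)/2 = 0.325, v̄ = (0.65+0.85)/2 = 0.75 → q = 2.5×0.325×0.75 = 0.6094 m³/s
Panel 2-3: Δb = 4.1 m, d̄ = (0.46+0.64)/2 = 0.55, v̄ = (0.85+0.88)/2 = 0.865 → q = 4.1×0.55×0.865 = 1.951 m³/s
Panel 3-4: Δb = 10 m, d̄ = (0.64+0.46)/2 = 0.55, v̄ = (0.88+0.62)/2 = 0.75 → q = 10×0.55×0.75 = 4.125 m³/s
Panel 4-5: Δb = 2.5 m, d̄ = (0.46+0.16)/2 = 0.31, v̄ = (0.62+0.48)/2 = 0.55 → q = 2.5×0.31×0.55 = 0.4263 m³/s
Q = Σ q = 7.111 m³/s

7.11 m³/s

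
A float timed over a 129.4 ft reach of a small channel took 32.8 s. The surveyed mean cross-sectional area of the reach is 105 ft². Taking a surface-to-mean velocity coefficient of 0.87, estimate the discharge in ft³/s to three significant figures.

360 ft³/s

v_surface = L / t̄ = 129.4 / 32.8 = 3.945 ft/s
v_mean = 0.87 × 3.945 = 3.432 ft/s
Q = A × v_mean = 105 × 3.432 = 360.4 ft³/s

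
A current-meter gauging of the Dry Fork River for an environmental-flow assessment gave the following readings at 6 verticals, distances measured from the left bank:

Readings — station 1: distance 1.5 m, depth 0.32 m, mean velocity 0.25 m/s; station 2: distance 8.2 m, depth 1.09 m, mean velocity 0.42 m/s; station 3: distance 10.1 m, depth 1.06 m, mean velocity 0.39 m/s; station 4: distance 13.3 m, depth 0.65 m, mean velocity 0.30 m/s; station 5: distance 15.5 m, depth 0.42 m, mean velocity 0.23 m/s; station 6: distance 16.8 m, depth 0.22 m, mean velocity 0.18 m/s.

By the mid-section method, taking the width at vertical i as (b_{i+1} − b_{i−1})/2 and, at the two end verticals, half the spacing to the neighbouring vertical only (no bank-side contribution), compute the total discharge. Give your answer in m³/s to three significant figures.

w_1 = (8.2 − 1.5)/2 = 3.35 m; q_1 = 0.25 × 0.32 × 3.35 = 0.2680 m³/s
w_2 = (10.1 − 1.5)/2 = 4.3 m; q_2 = 0.42 × 1.09 × 4.3 = 1.969 m³/s
w_3 = (13.3 − 8.2)/2 = 2.55 m; q_3 = 0.39 × 1.06 × 2.55 = 1.054 m³/s
w_4 = (15.5 − 10.1)/2 = 2.7 m; q_4 = 0.30 × 0.65 × 2.7 = 0.5265 m³/s
w_5 = (16.8 − 13.3)/2 = 1.75 m; q_5 = 0.23 × 0.42 × 1.75 = 0.1691 m³/s
w_6 = (16.8 − 15.5)/2 = 0.65 m; q_6 = 0.18 × 0.22 × 0.65 = 0.02574 m³/s
Q = Σ qᵢ = 4.012 m³/s

4.01 m³/s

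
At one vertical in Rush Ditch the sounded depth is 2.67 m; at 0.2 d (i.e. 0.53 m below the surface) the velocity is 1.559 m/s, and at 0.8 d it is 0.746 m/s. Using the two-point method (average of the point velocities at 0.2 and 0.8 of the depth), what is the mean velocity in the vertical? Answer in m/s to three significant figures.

v̄ = (1.559 + 0.746) / 2 = 1.153 m/s

1.15 m/s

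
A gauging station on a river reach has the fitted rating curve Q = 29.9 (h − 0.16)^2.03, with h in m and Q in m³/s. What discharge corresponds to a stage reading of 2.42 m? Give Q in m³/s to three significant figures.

156 m³/s

Q = 29.9 × (2.42 − 0.16)^2.03 = 29.9 × 2.26^2.03 = 156.5 m³/s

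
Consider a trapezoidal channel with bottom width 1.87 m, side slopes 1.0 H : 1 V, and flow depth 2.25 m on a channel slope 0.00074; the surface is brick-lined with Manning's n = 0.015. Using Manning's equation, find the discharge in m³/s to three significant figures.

A = (b + z·y)·y = (1.87 + 1.0×2.25)×2.25 = 9.270 m²
P = b + 2y√(1+z²) = 1.87 + 2×2.25×√(1+1.0²) = 8.234 m
R = A/P = 9.270/8.234 = 1.126 m
Q = (1/n)·A·R^(2/3)·S^(1/2) = (1/0.015) × 9.270 × 1.126^(2/3) × 0.00074^(1/2) = 18.19 m³/s

18.2 m³/s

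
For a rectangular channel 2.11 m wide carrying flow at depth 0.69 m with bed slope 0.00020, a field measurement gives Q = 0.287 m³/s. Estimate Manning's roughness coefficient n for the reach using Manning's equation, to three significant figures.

A = b·y = 2.11 × 0.69 = 1.456 m²
P = b + 2y = 2.11 + 2×0.69 = 3.490 m
R = A/P = 1.456/3.490 = 0.4172 m
n = (1/Q)·A·R^(2/3)·S^(1/2) = (1/0.287) × 1.456 × 0.5583 × 0.01414 = 0.04005

0.0401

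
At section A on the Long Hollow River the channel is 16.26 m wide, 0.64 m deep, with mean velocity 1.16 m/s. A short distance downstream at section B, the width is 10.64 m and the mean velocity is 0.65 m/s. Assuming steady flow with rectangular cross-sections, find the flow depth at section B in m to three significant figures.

1.75 m

Q = A₁V₁ = (16.26×0.64) × 1.16 = 12.07 m³/s
d₂ = Q/(b₂ V₂) = 12.07/(10.64×0.65) = 1.745 m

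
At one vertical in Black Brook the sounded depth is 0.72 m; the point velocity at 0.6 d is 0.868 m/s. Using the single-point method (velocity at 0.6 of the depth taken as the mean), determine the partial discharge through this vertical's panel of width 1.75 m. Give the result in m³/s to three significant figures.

v̄ = v₀.₆ = 0.868 m/s
q = v̄ × d × w = 0.8680 × 0.72 × 1.75 = 1.094 m³/s

1.09 m³/s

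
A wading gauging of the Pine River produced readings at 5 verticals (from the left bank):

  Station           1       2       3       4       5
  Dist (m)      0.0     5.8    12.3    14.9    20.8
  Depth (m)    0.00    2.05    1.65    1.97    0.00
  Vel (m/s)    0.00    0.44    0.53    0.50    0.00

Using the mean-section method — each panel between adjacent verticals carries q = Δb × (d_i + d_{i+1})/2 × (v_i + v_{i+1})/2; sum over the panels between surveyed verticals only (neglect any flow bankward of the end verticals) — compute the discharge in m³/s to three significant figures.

Panel 1-2: Δb = 5.8 m, d̄ = (0.00+2.05)/2 = 1.025, v̄ = (0.00+0.44)/2 = 0.22 → q = 5.8×1.025×0.22 = 1.308 m³/s
Panel 2-3: Δb = 6.5 m, d̄ = (2.05+1.65)/2 = 1.85, v̄ = (0.44+0.53)/2 = 0.485 → q = 6.5×1.85×0.485 = 5.832 m³/s
Panel 3-4: Δb = 2.6 m, d̄ = (1.65+1.97)/2 = 1.81, v̄ = (0.53+0.50)/2 = 0.515 → q = 2.6×1.81×0.515 = 2.424 m³/s
Panel 4-5: Δb = 5.9 m, d̄ = (1.97+0.00)/2 = 0.985, v̄ = (0.50+0.00)/2 = 0.25 → q = 5.9×0.985×0.25 = 1.453 m³/s
Q = Σ q = 11.02 m³/s

11.0 m³/s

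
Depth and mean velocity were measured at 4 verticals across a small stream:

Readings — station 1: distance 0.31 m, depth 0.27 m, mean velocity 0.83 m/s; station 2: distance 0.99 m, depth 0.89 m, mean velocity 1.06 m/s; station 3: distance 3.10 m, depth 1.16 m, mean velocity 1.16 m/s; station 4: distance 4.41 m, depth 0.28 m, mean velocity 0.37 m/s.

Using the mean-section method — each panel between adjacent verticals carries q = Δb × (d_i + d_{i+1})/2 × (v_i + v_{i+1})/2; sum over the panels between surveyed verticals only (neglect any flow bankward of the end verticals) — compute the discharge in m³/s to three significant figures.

3.49 m³/s

Panel 1-2: Δb = 0.68 m, d̄ = (0.27+0.89)/2 = 0.58, v̄ = (0.83+1.06)/2 = 0.945 → q = 0.68×0.58×0.945 = 0.3727 m³/s
Panel 2-3: Δb = 2.11 m, d̄ = (0.89+1.16)/2 = 1.025, v̄ = (1.06+1.16)/2 = 1.11 → q = 2.11×1.025×1.11 = 2.401 m³/s
Panel 3-4: Δb = 1.31 m, d̄ = (1.16+0.28)/2 = 0.72, v̄ = (1.16+0.37)/2 = 0.765 → q = 1.31×0.72×0.765 = 0.7215 m³/s
Q = Σ q = 3.495 m³/s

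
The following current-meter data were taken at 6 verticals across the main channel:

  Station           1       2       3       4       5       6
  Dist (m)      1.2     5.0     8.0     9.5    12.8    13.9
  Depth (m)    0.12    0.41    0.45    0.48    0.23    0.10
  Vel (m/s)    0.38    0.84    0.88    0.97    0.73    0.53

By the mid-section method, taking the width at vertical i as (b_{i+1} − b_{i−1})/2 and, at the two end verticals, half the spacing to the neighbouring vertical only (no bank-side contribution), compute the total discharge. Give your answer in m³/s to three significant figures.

3.66 m³/s

w_1 = (5.0 − 1.2)/2 = 1.9 m; q_1 = 0.38 × 0.12 × 1.9 = 0.08664 m³/s
w_2 = (8.0 − 1.2)/2 = 3.4 m; q_2 = 0.84 × 0.41 × 3.4 = 1.171 m³/s
w_3 = (9.5 − 5.0)/2 = 2.25 m; q_3 = 0.88 × 0.45 × 2.25 = 0.8910 m³/s
w_4 = (12.8 − 8.0)/2 = 2.4 m; q_4 = 0.97 × 0.48 × 2.4 = 1.117 m³/s
w_5 = (13.9 − 9.5)/2 = 2.2 m; q_5 = 0.73 × 0.23 × 2.2 = 0.3694 m³/s
w_6 = (13.9 − 12.8)/2 = 0.55 m; q_6 = 0.53 × 0.10 × 0.55 = 0.02915 m³/s
Q = Σ qᵢ = 3.665 m³/s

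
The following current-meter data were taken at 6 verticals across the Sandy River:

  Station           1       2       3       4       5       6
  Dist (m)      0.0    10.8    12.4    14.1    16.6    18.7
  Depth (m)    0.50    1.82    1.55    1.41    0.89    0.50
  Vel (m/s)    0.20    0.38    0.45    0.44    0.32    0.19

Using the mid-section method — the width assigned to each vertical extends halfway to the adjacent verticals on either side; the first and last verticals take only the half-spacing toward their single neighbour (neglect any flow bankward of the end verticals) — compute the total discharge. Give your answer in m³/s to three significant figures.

w_1 = (10.8 − 0.0)/2 = 5.4 m; q_1 = 0.20 × 0.50 × 5.4 = 0.5400 m³/s
w_2 = (12.4 − 0.0)/2 = 6.2 m; q_2 = 0.38 × 1.82 × 6.2 = 4.288 m³/s
w_3 = (14.1 − 10.8)/2 = 1.65 m; q_3 = 0.45 × 1.55 × 1.65 = 1.151 m³/s
w_4 = (16.6 − 12.4)/2 = 2.1 m; q_4 = 0.44 × 1.41 × 2.1 = 1.303 m³/s
w_5 = (18.7 − 14.1)/2 = 2.3 m; q_5 = 0.32 × 0.89 × 2.3 = 0.6550 m³/s
w_6 = (18.7 − 16.6)/2 = 1.05 m; q_6 = 0.19 × 0.50 × 1.05 = 0.09975 m³/s
Q = Σ qᵢ = 8.036 m³/s

8.04 m³/s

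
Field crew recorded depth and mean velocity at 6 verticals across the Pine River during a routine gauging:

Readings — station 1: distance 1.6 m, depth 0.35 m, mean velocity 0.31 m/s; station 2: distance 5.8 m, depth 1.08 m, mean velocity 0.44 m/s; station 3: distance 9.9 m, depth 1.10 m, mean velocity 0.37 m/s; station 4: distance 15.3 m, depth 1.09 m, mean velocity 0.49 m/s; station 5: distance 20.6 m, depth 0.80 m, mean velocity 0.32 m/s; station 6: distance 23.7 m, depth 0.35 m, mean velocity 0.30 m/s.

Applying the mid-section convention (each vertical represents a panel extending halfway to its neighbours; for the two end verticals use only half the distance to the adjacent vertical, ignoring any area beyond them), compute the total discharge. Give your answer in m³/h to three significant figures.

29600 m³/h

w_1 = (5.8 − 1.6)/2 = 2.1 m; q_1 = 0.31 × 0.35 × 2.1 = 0.2279 m³/s
w_2 = (9.9 − 1.6)/2 = 4.15 m; q_2 = 0.44 × 1.08 × 4.15 = 1.972 m³/s
w_3 = (15.3 − 5.8)/2 = 4.75 m; q_3 = 0.37 × 1.10 × 4.75 = 1.933 m³/s
w_4 = (20.6 − 9.9)/2 = 5.35 m; q_4 = 0.49 × 1.09 × 5.35 = 2.857 m³/s
w_5 = (23.7 − 15.3)/2 = 4.2 m; q_5 = 0.32 × 0.80 × 4.2 = 1.075 m³/s
w_6 = (23.7 − 20.6)/2 = 1.55 m; q_6 = 0.30 × 0.35 × 1.55 = 0.1628 m³/s
Q = Σ qᵢ = 8.229 m³/s
= 8.229 × 3600 = 29620 m³/h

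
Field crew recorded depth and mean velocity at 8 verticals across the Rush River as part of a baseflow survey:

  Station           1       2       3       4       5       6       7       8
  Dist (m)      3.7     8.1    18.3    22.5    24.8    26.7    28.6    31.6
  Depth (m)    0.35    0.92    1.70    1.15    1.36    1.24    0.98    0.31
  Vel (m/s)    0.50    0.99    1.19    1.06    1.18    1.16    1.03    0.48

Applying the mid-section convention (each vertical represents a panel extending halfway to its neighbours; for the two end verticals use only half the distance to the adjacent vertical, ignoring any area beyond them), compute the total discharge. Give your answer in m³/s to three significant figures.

34.4 m³/s

w_1 = (8.1 − 3.7)/2 = 2.2 m; q_1 = 0.50 × 0.35 × 2.2 = 0.3850 m³/s
w_2 = (18.3 − 3.7)/2 = 7.3 m; q_2 = 0.99 × 0.92 × 7.3 = 6.649 m³/s
w_3 = (22.5 − 8.1)/2 = 7.2 m; q_3 = 1.19 × 1.70 × 7.2 = 14.57 m³/s
w_4 = (24.8 − 18.3)/2 = 3.25 m; q_4 = 1.06 × 1.15 × 3.25 = 3.962 m³/s
w_5 = (26.7 − 22.5)/2 = 2.1 m; q_5 = 1.18 × 1.36 × 2.1 = 3.370 m³/s
w_6 = (28.6 − 24.8)/2 = 1.9 m; q_6 = 1.16 × 1.24 × 1.9 = 2.733 m³/s
w_7 = (31.6 − 26.7)/2 = 2.45 m; q_7 = 1.03 × 0.98 × 2.45 = 2.473 m³/s
w_8 = (31.6 − 28.6)/2 = 1.5 m; q_8 = 0.48 × 0.31 × 1.5 = 0.2232 m³/s
Q = Σ qᵢ = 34.36 m³/s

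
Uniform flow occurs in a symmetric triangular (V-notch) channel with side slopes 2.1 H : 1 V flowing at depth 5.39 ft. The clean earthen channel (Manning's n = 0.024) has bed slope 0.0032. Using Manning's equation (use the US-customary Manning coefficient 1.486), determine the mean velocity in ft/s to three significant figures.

6.34 ft/s

A = z·y² = 2.1×5.39² = 61.01 ft²
P = 2y√(1+z²) = 2×5.39×√(1+2.1²) = 25.07 ft
R = A/P = 61.01/25.07 = 2.433 ft
Q = (1.486/n)·A·R^(2/3)·S^(1/2) = (1.486/0.024) × 61.01 × 2.433^(2/3) × 0.0032^(1/2) = 386.6 ft³/s
V = Q/A = 386.6/61.01 = 6.336 ft/s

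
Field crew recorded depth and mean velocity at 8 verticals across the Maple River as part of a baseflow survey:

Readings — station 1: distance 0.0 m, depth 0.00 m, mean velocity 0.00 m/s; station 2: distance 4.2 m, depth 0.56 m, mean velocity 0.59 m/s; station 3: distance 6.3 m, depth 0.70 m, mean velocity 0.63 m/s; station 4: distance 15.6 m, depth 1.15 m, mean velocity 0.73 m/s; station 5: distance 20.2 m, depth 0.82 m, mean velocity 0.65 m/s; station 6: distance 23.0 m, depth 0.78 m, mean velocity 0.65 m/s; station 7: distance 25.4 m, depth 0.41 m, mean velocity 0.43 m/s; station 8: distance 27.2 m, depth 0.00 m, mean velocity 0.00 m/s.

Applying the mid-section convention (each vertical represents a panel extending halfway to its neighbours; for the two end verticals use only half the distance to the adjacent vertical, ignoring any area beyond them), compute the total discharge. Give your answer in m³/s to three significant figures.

13.0 m³/s

w_2 = (6.3 − 0.0)/2 = 3.15 m; q_2 = 0.59 × 0.56 × 3.15 = 1.041 m³/s
w_3 = (15.6 − 4.2)/2 = 5.7 m; q_3 = 0.63 × 0.70 × 5.7 = 2.514 m³/s
w_4 = (20.2 − 6.3)/2 = 6.95 m; q_4 = 0.73 × 1.15 × 6.95 = 5.835 m³/s
w_5 = (23.0 − 15.6)/2 = 3.7 m; q_5 = 0.65 × 0.82 × 3.7 = 1.972 m³/s
w_6 = (25.4 − 20.2)/2 = 2.6 m; q_6 = 0.65 × 0.78 × 2.6 = 1.318 m³/s
w_7 = (27.2 − 23.0)/2 = 2.1 m; q_7 = 0.43 × 0.41 × 2.1 = 0.3702 m³/s
Stations 1, 8 contribute zero (depth or velocity is 0).
Q = Σ qᵢ = 13.05 m³/s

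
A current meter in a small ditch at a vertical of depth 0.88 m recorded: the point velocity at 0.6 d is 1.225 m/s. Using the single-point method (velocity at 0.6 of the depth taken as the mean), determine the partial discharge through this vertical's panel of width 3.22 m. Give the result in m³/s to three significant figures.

v̄ = v₀.₆ = 1.225 m/s
q = v̄ × d × w = 1.225 × 0.88 × 3.22 = 3.471 m³/s

3.47 m³/s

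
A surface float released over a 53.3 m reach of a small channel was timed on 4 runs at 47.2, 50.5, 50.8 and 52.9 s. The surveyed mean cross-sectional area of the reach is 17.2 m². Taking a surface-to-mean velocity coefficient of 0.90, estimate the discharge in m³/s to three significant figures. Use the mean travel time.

t̄ = (47.2 + 50.5 + 50.8 + 52.9) / 4 = 50.35 s
v_surface = L / t̄ = 53.3 / 50.35 = 1.059 m/s
v_mean = 0.90 × 1.059 = 0.9527 m/s
Q = A × v_mean = 17.2 × 0.9527 = 16.39 m³/s

16.4 m³/s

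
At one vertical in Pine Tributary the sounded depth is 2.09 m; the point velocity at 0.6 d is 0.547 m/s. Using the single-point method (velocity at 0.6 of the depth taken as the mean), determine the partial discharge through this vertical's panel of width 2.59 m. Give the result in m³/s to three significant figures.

v̄ = v₀.₆ = 0.547 m/s
q = v̄ × d × w = 0.5470 × 2.09 × 2.59 = 2.961 m³/s

2.96 m³/s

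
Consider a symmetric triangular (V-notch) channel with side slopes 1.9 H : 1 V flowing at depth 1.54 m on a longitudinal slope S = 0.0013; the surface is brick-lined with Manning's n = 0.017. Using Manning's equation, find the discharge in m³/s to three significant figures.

7.40 m³/s

A = z·y² = 1.9×1.54² = 4.506 m²
P = 2y√(1+z²) = 2×1.54×√(1+1.9²) = 6.613 m
R = A/P = 4.506/6.613 = 0.6814 m
Q = (1/n)·A·R^(2/3)·S^(1/2) = (1/0.017) × 4.506 × 0.6814^(2/3) × 0.0013^(1/2) = 7.400 m³/s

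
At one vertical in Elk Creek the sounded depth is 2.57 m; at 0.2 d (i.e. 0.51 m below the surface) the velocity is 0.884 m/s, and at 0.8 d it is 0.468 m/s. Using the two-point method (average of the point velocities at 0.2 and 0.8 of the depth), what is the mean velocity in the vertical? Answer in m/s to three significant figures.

v̄ = (0.884 + 0.468) / 2 = 0.6760 m/s

0.676 m/s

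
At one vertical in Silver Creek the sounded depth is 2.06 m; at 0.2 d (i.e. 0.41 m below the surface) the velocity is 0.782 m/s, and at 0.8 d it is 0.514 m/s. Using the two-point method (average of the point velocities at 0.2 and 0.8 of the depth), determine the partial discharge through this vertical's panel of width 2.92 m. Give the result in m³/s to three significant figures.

3.90 m³/s

v̄ = (0.782 + 0.514) / 2 = 0.6480 m/s
q = v̄ × d × w = 0.6480 × 2.06 × 2.92 = 3.898 m³/s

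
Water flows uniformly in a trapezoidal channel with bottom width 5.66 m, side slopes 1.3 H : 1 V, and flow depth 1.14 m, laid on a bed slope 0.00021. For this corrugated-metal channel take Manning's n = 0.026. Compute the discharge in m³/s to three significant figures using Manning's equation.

A = (b + z·y)·y = (5.66 + 1.3×1.14)×1.14 = 8.142 m²
P = b + 2y√(1+z²) = 5.66 + 2×1.14×√(1+1.3²) = 9.399 m
R = A/P = 8.142/9.399 = 0.8662 m
Q = (1/n)·A·R^(2/3)·S^(1/2) = (1/0.026) × 8.142 × 0.8662^(2/3) × 0.00021^(1/2) = 4.124 m³/s

4.12 m³/s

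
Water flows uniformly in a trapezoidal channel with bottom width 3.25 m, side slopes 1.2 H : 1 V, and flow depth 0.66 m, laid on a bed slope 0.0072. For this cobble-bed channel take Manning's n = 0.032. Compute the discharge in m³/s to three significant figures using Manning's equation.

4.47 m³/s

A = (b + z·y)·y = (3.25 + 1.2×0.66)×0.66 = 2.668 m²
P = b + 2y√(1+z²) = 3.25 + 2×0.66×√(1+1.2²) = 5.312 m
R = A/P = 2.668/5.312 = 0.5022 m
Q = (1/n)·A·R^(2/3)·S^(1/2) = (1/0.032) × 2.668 × 0.5022^(2/3) × 0.0072^(1/2) = 4.469 m³/s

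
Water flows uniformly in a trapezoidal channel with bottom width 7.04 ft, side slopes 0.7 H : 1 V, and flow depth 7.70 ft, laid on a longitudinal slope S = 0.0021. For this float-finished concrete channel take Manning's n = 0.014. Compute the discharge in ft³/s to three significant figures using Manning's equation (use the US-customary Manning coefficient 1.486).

A = (b + z·y)·y = (7.04 + 0.7×7.70)×7.70 = 95.71 ft²
P = b + 2y√(1+z²) = 7.04 + 2×7.70×√(1+0.7²) = 25.84 ft
R = A/P = 95.71/25.84 = 3.704 ft
Q = (1.486/n)·A·R^(2/3)·S^(1/2) = (1.486/0.014) × 95.71 × 3.704^(2/3) × 0.0021^(1/2) = 1115 ft³/s

1110 ft³/s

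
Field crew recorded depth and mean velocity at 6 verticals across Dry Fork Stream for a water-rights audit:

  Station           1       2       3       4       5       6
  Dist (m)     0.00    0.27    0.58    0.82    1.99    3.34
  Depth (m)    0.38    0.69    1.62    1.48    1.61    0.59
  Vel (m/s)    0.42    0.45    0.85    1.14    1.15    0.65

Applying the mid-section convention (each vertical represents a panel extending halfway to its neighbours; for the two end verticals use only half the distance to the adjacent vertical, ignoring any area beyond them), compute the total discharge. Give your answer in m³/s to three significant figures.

w_1 = (0.27 − 0.00)/2 = 0.135 m; q_1 = 0.42 × 0.38 × 0.135 = 0.02155 m³/s
w_2 = (0.58 − 0.00)/2 = 0.29 m; q_2 = 0.45 × 0.69 × 0.29 = 0.09005 m³/s
w_3 = (0.82 − 0.27)/2 = 0.275 m; q_3 = 0.85 × 1.62 × 0.275 = 0.3787 m³/s
w_4 = (1.99 − 0.58)/2 = 0.705 m; q_4 = 1.14 × 1.48 × 0.705 = 1.189 m³/s
w_5 = (3.34 − 0.82)/2 = 1.26 m; q_5 = 1.15 × 1.61 × 1.26 = 2.333 m³/s
w_6 = (3.34 − 1.99)/2 = 0.675 m; q_6 = 0.65 × 0.59 × 0.675 = 0.2589 m³/s
Q = Σ qᵢ = 4.271 m³/s

4.27 m³/s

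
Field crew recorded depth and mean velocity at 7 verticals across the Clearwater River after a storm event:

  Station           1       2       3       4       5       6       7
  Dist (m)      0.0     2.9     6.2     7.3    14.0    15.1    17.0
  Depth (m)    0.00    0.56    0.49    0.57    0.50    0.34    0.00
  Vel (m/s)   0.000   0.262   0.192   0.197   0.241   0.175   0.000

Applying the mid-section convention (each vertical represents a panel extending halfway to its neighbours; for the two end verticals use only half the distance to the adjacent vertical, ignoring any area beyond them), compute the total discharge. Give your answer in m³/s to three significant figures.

w_2 = (6.2 − 0.0)/2 = 3.1 m; q_2 = 0.262 × 0.56 × 3.1 = 0.4548 m³/s
w_3 = (7.3 − 2.9)/2 = 2.2 m; q_3 = 0.192 × 0.49 × 2.2 = 0.2070 m³/s
w_4 = (14.0 − 6.2)/2 = 3.9 m; q_4 = 0.197 × 0.57 × 3.9 = 0.4379 m³/s
w_5 = (15.1 − 7.3)/2 = 3.9 m; q_5 = 0.241 × 0.50 × 3.9 = 0.4700 m³/s
w_6 = (17.0 − 14.0)/2 = 1.5 m; q_6 = 0.175 × 0.34 × 1.5 = 0.08925 m³/s
Stations 1, 7 contribute zero (depth or velocity is 0).
Q = Σ qᵢ = 1.659 m³/s

1.66 m³/s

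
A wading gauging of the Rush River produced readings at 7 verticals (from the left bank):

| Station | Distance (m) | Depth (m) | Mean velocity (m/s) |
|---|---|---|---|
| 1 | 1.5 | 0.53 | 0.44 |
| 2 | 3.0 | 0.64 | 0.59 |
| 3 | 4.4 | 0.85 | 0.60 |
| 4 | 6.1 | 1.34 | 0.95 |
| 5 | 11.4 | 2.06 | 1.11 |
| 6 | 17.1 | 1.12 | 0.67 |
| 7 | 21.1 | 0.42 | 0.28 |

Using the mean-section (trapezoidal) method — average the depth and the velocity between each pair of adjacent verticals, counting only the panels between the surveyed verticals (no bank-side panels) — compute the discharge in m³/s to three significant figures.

21.3 m³/s

Panel 1-2: Δb = 1.5 m, d̄ = (0.53+0.64)/2 = 0.585, v̄ = (0.44+0.59)/2 = 0.515 → q = 1.5×0.585×0.515 = 0.4519 m³/s
Panel 2-3: Δb = 1.4 m, d̄ = (0.64+0.85)/2 = 0.745, v̄ = (0.59+0.60)/2 = 0.595 → q = 1.4×0.745×0.595 = 0.6206 m³/s
Panel 3-4: Δb = 1.7 m, d̄ = (0.85+1.34)/2 = 1.095, v̄ = (0.60+0.95)/2 = 0.775 → q = 1.7×1.095×0.775 = 1.443 m³/s
Panel 4-5: Δb = 5.3 m, d̄ = (1.34+2.06)/2 = 1.7, v̄ = (0.95+1.11)/2 = 1.03 → q = 5.3×1.7×1.03 = 9.280 m³/s
Panel 5-6: Δb = 5.7 m, d̄ = (2.06+1.12)/2 = 1.59, v̄ = (1.11+0.67)/2 = 0.89 → q = 5.7×1.59×0.89 = 8.066 m³/s
Panel 6-7: Δb = 4 m, d̄ = (1.12+0.42)/2 = 0.77, v̄ = (0.67+0.28)/2 = 0.475 → q = 4×0.77×0.475 = 1.463 m³/s
Q = Σ q = 21.32 m³/s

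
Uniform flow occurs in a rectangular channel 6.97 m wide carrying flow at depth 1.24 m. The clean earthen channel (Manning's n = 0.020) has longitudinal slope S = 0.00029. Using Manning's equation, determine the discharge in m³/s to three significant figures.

6.93 m³/s

A = b·y = 6.97 × 1.24 = 8.643 m²
P = b + 2y = 6.97 + 2×1.24 = 9.450 m
R = A/P = 8.643/9.450 = 0.9146 m
Q = (1/n)·A·R^(2/3)·S^(1/2) = (1/0.020) × 8.643 × 0.9146^(2/3) × 0.00029^(1/2) = 6.934 m³/s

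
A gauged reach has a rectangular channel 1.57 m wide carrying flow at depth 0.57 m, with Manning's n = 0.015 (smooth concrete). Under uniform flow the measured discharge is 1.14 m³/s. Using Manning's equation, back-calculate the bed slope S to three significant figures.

0.00160

A = b·y = 1.57 × 0.57 = 0.8949 m²
P = b + 2y = 1.57 + 2×0.57 = 2.710 m
R = A/P = 0.8949/2.710 = 0.3302 m
S = (Q·n / (1·A·R^(2/3)))² = (1.14×0.015 / (1×0.8949×0.4778))² = 0.001600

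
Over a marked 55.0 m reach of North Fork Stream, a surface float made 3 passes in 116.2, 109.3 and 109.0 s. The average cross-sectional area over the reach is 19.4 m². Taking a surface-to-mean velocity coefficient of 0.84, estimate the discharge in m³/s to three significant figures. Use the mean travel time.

8.04 m³/s

t̄ = (116.2 + 109.3 + 109.0) / 3 = 111.5 s
v_surface = L / t̄ = 55.0 / 111.5 = 0.4933 m/s
v_mean = 0.84 × 0.4933 = 0.4143 m/s
Q = A × v_mean = 19.4 × 0.4143 = 8.038 m³/s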